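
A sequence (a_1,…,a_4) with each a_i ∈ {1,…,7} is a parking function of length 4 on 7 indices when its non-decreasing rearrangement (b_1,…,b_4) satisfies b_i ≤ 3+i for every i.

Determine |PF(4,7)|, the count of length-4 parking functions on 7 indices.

2048

|PF(4,7)| = (7−4+1)·(7+1)^(4−1) = 4 · 512 = 2048 (Konheim–Weiss)
Example (1,5,4,6) → sorted (1,4,5,6): b_i ≤ 3+i ∀i, a PF.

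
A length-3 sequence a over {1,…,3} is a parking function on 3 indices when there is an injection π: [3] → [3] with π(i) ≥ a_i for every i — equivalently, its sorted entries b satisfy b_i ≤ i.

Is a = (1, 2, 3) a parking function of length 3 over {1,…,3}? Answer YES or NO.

Sorted: b = (1, 2, 3).
  b_1=1 ≤ 1
  b_2=2 ≤ 2
  b_3=3 ≤ 3
All bounds hold ⇒ YES

YES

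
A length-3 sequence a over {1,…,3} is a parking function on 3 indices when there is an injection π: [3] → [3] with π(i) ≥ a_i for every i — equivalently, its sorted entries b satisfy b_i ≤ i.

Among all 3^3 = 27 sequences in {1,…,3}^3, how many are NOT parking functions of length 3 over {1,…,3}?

Count = (3−3+1)·(3+1)^(3−1) = 1×16 = 16 [KW]
Example (3,3,2) → sorted (2,3,3): b_1=2>1, not a PF.
So 27 − 16 = 11 fail.

11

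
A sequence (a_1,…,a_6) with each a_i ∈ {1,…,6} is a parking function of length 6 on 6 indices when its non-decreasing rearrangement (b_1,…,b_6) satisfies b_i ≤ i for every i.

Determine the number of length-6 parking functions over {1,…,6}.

|PF| = 1·7^5 = 1 · 16807 = 16807 (Konheim–Weiss)
Check (3,2,1,5,1,4) → sorted (1,1,2,3,4,5): b_i ≤ i ∀i, a PF.

16807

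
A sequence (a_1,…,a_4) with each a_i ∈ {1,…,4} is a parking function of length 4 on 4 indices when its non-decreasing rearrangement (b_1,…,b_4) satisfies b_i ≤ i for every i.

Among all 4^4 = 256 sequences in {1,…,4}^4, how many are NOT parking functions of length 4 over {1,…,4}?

131

#PF = (4+1−4)·(4+1)^{4−1} = 1 · 125 = 125 (Konheim–Weiss)
Check (4,4,4,1) → sorted (1,4,4,4): b_2=4>2, not a PF.
So 256 − 125 = 131 fail.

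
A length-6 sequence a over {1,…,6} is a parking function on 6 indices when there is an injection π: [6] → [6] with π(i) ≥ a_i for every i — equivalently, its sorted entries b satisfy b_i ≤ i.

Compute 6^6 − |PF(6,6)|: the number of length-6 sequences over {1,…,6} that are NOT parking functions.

Count = (7−6)·7^(6−1) = 1×16807 = 16807
One tuple (2,4,6,4,5,6) → sorted (2,4,4,5,6,6): b_1=2>1, not a PF.
Total 46656; non-PF = 46656−16807 = 29849

29849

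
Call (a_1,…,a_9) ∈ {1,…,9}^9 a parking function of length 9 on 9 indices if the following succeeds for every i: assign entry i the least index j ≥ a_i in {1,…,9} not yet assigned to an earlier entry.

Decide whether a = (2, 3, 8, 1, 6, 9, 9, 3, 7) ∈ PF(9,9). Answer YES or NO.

NO

Rearranged: b = (1, 2, 3, 3, 6, 7, 8, 9, 9).
  b_1=1 ≤ 1
  b_2=2 ≤ 2
  b_3=3 ≤ 3
  b_4=3 ≤ 4
  b_5=6 > 5
  fails at i=5 ⇒ NO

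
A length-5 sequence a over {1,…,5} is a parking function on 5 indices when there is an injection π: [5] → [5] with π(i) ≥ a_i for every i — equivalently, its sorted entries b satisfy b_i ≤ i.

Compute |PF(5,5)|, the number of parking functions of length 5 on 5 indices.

|PF| = (5+1−5)·(5+1)^{5−1} = 1·1296 = 1296
E.g. (4,1,4,3,2) → sorted (1,2,3,4,4): b_i ≤ i ∀i, a PF.

1296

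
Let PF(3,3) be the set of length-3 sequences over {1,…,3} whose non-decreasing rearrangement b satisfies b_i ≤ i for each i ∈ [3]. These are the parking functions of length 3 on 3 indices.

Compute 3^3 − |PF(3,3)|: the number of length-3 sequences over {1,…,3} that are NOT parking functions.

11

Count = 1·4^2 = 1 · 16 = 16 (Konheim–Weiss)
Check (2,2,3) → sorted (2,2,3): b_1=2>1, not a PF.
3^3 − 16 = 27 − 16 = 11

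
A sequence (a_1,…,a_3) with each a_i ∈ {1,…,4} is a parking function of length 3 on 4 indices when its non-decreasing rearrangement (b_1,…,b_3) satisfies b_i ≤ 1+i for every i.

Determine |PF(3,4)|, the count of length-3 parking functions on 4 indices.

|PF| = (4−3+1)·(4+1)^(3−1) = 2·25 = 50 [KW]
Check (1,4,2) → sorted (1,2,4): b_i ≤ 1+i ∀i, a PF.

50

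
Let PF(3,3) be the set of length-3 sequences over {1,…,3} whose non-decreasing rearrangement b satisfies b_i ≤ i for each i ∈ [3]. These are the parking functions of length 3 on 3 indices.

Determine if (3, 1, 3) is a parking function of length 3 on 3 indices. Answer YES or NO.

NO

Rearranged: b = (1, 3, 3).
  b_1=1 ≤ 1
  b_2=3 > 2
  fails at i=2 ⇒ NO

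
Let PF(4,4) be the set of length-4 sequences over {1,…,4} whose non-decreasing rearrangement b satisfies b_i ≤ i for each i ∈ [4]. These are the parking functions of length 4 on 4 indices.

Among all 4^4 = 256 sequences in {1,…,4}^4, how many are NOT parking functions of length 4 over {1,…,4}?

131

#PF = (4−4+1)·(4+1)^(4−1) = 1×125 = 125 [KW]
Check (2,4,4,2) → sorted (2,2,4,4): b_1=2>1, not a PF.
So 256 − 125 = 131 fail.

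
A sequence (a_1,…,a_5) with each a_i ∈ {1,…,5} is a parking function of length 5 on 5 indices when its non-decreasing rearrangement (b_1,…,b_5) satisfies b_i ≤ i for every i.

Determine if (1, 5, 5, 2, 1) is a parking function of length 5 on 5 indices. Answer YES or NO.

Rearranged: b = (1, 1, 2, 5, 5).
  b_1=1 ≤ 1
  b_2=1 ≤ 2
  b_3=2 ≤ 3
  b_4=5 > 4
  fails at i=4 ⇒ NO

NO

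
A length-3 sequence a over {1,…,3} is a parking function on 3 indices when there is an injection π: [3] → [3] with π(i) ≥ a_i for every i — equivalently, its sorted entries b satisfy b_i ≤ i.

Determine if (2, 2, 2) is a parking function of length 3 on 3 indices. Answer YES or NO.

NO

Rearranged: b = (2, 2, 2).
  b_1=2 > 1
  fails at i=1 ⇒ NO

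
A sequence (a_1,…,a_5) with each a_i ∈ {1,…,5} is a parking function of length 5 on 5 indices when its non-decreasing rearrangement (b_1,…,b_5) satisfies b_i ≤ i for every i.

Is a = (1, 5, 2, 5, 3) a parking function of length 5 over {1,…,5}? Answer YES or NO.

NO

Order a: b = (1, 2, 3, 5, 5).
  b_1=1 ≤ 1
  b_2=2 ≤ 2
  b_3=3 ≤ 3
  b_4=5 > 4
  fails at i=4 ⇒ NO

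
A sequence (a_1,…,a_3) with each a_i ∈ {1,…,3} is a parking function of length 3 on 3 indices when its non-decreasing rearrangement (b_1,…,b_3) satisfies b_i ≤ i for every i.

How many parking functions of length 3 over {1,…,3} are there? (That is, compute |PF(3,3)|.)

16

#PF = (3+1−3)·(3+1)^{3−1} = 1 · 16 = 16
Check (1,1,3) → sorted (1,1,3): b_i ≤ i ∀i, a PF.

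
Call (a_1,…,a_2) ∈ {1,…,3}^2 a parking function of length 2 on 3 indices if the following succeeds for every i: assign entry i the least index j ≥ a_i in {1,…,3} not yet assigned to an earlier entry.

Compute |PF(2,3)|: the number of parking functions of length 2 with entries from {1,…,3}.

#PF = (3+1−2)·(3+1)^{2−1} = 2·4 = 8 (Konheim–Weiss)
E.g. (1,3) → sorted (1,3): b_i ≤ 1+i ∀i, a PF.

8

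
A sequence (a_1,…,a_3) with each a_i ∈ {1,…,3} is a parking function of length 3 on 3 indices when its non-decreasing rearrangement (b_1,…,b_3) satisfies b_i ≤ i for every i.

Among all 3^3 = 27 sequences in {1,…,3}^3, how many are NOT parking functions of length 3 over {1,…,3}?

11

Count = (3+1−3)·(3+1)^{3−1} = 1 · 16 = 16 (Konheim–Weiss)
One tuple (3,2,2) → sorted (2,2,3): b_1=2>1, not a PF.
3^3 − 16 = 27 − 16 = 11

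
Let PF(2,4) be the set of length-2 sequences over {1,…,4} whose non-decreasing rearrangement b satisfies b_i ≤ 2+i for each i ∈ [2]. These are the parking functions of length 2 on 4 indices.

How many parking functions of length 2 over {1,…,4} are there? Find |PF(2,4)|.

Count = (4−2+1)·(4+1)^(2−1) = 3×5 = 15 [KW]
Check (3,4) → sorted (3,4): b_i ≤ 2+i ∀i, a PF.

15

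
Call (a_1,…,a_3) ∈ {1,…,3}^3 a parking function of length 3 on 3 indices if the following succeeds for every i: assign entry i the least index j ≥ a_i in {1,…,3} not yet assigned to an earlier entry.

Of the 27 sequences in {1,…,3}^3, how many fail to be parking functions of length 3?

#PF = (3+1−3)·(3+1)^{3−1} = 1 · 16 = 16 (Konheim–Weiss)
One tuple (3,3,3) → sorted (3,3,3): b_1=3>1, not a PF.
Total 27; non-PF = 27−16 = 11

11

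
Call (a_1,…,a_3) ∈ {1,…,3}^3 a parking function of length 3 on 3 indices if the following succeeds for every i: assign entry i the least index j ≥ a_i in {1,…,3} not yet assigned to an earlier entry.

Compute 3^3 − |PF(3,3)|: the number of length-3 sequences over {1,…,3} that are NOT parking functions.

11

Count = (4−3)·4^(3−1) = 1·16 = 16 [KW]
One tuple (1,3,3) → sorted (1,3,3): b_2=3>2, not a PF.
So 27 − 16 = 11 fail.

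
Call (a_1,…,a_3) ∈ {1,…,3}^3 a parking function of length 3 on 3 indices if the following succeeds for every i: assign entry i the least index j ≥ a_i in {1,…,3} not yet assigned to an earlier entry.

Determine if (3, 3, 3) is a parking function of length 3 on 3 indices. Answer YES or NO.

Rearranged: b = (3, 3, 3).
  b_1=3 > 1
  fails at i=1 ⇒ NO

NO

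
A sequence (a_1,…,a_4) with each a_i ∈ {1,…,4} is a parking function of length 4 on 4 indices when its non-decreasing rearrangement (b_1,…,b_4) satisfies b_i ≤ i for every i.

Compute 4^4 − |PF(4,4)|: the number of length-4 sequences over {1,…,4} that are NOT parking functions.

|PF| = 1·5^3 = 1×125 = 125 [KW]
One tuple (4,3,1,4) → sorted (1,3,4,4): b_2=3>2, not a PF.
Total 256; non-PF = 256−125 = 131

131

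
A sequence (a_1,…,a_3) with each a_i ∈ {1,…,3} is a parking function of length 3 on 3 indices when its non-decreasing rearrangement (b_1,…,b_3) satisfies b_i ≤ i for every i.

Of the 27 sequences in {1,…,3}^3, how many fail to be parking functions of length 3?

Count = (3−3+1)·(3+1)^(3−1) = 1 · 16 = 16 [KW]
Check (2,3,3) → sorted (2,3,3): b_1=2>1, not a PF.
3^3 − 16 = 27 − 16 = 11

11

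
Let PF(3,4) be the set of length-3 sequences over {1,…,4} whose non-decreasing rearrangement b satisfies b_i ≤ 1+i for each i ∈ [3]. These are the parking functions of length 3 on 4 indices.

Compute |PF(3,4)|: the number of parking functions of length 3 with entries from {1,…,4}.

50

|PF| = (5−3)·5^(3−1) = 2·25 = 50 (Pollak)
Example (2,3,3) → sorted (2,3,3): b_i ≤ 1+i ∀i, a PF.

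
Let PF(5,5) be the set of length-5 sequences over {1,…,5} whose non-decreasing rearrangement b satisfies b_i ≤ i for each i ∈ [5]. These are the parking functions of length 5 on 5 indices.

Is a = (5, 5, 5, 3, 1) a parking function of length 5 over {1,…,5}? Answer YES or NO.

NO

Rearranged: b = (1, 3, 5, 5, 5).
  b_1=1 ≤ 1
  b_2=3 > 2
  fails at i=2 ⇒ NO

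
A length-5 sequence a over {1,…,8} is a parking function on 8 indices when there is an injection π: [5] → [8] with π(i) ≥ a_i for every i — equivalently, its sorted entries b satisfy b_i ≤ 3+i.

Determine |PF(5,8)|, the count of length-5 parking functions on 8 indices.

26244

|PF(5,8)| = (9−5)·9^(5−1) = 4·6561 = 26244 (Pollak)
Check (6,8,2,4,6) → sorted (2,4,6,6,8): b_i ≤ 3+i ∀i, a PF.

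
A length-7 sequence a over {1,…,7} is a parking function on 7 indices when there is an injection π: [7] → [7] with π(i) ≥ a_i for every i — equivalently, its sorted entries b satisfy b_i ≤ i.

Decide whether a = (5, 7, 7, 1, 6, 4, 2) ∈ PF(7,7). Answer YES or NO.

Order a: b = (1, 2, 4, 5, 6, 7, 7).
  b_1=1 ≤ 1
  b_2=2 ≤ 2
  b_3=4 > 3
  fails at i=3 ⇒ NO

NO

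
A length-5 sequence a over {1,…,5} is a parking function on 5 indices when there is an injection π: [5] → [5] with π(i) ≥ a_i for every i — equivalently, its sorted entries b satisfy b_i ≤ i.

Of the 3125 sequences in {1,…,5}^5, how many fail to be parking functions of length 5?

Count = 1·6^4 = 1×1296 = 1296 (Pollak)
Check (2,4,2,3,3) → sorted (2,2,3,3,4): b_1=2>1, not a PF.
5^5 − 1296 = 3125 − 1296 = 1829

1829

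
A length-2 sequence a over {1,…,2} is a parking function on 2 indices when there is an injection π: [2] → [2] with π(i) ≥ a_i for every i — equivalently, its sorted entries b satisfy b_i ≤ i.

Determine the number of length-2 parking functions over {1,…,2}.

|PF| = 1·3^1 = 1·3 = 3 (Konheim–Weiss)
Check (1,1) → sorted (1,1): b_i ≤ i ∀i, a PF.

3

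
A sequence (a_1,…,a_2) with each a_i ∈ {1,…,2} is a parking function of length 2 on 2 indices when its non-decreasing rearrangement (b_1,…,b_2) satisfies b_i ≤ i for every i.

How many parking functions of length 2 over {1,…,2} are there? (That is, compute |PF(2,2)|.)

3

|PF(2,2)| = (3−2)·3^(2−1) = 1 · 3 = 3 [KW]
E.g. (1,2) → sorted (1,2): b_i ≤ i ∀i, a PF.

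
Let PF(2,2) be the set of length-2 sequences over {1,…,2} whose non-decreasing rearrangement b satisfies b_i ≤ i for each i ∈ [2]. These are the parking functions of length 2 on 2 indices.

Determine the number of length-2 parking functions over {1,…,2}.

Count = (2−2+1)·(2+1)^(2−1) = 1 · 3 = 3 [KW]
One tuple (2,1) → sorted (1,2): b_i ≤ i ∀i, a PF.

3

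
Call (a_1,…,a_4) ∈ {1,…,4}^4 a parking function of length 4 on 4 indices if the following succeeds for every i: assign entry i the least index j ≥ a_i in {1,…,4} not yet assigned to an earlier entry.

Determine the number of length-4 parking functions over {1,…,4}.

|PF| = (4−4+1)·(4+1)^(4−1) = 1 · 125 = 125 (Pollak)
Check (4,2,1,2) → sorted (1,2,2,4): b_i ≤ i ∀i, a PF.

125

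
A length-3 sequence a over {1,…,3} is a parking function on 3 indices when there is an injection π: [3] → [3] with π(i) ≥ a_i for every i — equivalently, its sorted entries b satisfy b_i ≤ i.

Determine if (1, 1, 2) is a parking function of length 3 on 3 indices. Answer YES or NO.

YES

Sorted: b = (1, 1, 2).
  b_1=1 ≤ 1
  b_2=1 ≤ 2
  b_3=2 ≤ 3
All bounds hold ⇒ YES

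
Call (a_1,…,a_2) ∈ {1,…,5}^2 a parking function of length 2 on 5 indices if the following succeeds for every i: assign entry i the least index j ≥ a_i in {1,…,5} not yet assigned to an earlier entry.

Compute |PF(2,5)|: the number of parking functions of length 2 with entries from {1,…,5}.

24

|PF| = (6−2)·6^(2−1) = 4×6 = 24 [KW]
Check (1,5) → sorted (1,5): b_i ≤ 3+i ∀i, a PF.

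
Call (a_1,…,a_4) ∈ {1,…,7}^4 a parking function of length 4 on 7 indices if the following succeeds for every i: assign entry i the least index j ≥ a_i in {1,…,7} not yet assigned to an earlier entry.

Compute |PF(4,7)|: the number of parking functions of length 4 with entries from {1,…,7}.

|PF| = (8−4)·8^(4−1) = 4·512 = 2048 [KW]
One tuple (7,2,3,2) → sorted (2,2,3,7): b_i ≤ 3+i ∀i, a PF.

2048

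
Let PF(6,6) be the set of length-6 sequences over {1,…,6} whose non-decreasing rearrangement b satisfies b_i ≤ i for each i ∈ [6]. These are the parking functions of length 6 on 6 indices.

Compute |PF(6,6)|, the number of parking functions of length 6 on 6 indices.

16807

|PF(6,6)| = (6−6+1)·(6+1)^(6−1) = 1·16807 = 16807 (Pollak)
Check (4,1,2,2,4,4) → sorted (1,2,2,4,4,4): b_i ≤ i ∀i, a PF.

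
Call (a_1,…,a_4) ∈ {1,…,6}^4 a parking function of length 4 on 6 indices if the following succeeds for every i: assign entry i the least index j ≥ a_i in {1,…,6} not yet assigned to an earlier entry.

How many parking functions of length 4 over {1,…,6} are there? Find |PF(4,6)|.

|PF(4,6)| = (6+1−4)·(6+1)^{4−1} = 3 · 343 = 1029 (Pollak)
E.g. (4,4,3,3) → sorted (3,3,4,4): b_i ≤ 2+i ∀i, a PF.

1029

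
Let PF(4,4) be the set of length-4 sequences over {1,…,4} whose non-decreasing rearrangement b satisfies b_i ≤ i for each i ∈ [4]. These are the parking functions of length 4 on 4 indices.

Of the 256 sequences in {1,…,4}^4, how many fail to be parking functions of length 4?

|PF| = (4−4+1)·(4+1)^(4−1) = 1·125 = 125 [KW]
Check (3,4,1,3) → sorted (1,3,3,4): b_2=3>2, not a PF.
4^4 − 125 = 256 − 125 = 131

131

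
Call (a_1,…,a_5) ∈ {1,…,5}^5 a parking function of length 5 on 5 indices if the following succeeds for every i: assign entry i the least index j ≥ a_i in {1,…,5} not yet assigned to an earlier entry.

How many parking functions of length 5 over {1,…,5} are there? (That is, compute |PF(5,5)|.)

Count = 1·6^4 = 1·1296 = 1296 [KW]
Example (1,3,2,2,3) → sorted (1,2,2,3,3): b_i ≤ i ∀i, a PF.

1296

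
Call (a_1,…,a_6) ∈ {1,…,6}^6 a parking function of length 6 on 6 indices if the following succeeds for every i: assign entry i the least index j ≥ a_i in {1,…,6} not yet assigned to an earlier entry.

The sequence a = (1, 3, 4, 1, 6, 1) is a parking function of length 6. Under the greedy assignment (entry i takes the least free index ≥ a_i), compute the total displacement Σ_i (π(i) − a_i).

Σπ = 21 ({1..6} each once); Σa = 1+3+4+1+6+1 = 16; disp = 21−16 = 5.

5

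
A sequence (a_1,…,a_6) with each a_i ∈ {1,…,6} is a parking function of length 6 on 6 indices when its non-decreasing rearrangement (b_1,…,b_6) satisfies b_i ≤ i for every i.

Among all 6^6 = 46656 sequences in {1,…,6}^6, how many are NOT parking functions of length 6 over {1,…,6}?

29849

|PF| = 1·7^5 = 1 · 16807 = 16807 (Konheim–Weiss)
Check (1,6,6,5,6,6) → sorted (1,5,6,6,6,6): b_2=5>2, not a PF.
So 46656 − 16807 = 29849 fail.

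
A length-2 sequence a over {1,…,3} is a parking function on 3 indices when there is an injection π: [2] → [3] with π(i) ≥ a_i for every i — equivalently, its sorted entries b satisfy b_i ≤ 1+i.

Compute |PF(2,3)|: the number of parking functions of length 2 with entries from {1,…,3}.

8

|PF(2,3)| = (3+1−2)·(3+1)^{2−1} = 2·4 = 8 (Konheim–Weiss)
E.g. (2,2) → sorted (2,2): b_i ≤ 1+i ∀i, a PF.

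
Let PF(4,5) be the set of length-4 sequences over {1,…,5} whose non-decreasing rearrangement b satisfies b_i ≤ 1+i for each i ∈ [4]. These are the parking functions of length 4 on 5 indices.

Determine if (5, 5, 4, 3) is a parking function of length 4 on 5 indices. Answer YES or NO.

NO

Rearranged: b = (3, 4, 5, 5).
  b_1=3 > 2
  fails at i=1 ⇒ NO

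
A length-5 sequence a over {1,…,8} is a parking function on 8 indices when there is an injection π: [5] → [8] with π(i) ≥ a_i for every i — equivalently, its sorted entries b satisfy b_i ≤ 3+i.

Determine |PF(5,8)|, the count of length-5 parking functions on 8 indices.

|PF(5,8)| = (8+1−5)·(8+1)^{5−1} = 4·6561 = 26244 (Pollak)
E.g. (2,7,1,5,3) → sorted (1,2,3,5,7): b_i ≤ 3+i ∀i, a PF.

26244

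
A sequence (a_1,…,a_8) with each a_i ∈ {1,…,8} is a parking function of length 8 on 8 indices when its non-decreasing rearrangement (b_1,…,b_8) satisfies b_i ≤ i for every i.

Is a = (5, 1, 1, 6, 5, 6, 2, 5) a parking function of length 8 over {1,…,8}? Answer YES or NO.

Sorted: b = (1, 1, 2, 5, 5, 5, 6, 6).
  b_1=1 ≤ 1
  b_2=1 ≤ 2
  b_3=2 ≤ 3
  b_4=5 > 4
  fails at i=4 ⇒ NO

NO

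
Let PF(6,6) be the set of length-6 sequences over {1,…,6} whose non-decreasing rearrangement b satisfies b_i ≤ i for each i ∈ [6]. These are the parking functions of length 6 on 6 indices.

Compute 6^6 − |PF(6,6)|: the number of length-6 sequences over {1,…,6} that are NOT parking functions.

29849

|PF| = (7−6)·7^(6−1) = 1 · 16807 = 16807 [KW]
E.g. (4,5,6,3,3,5) → sorted (3,3,4,5,5,6): b_1=3>1, not a PF.
6^6 − 16807 = 46656 − 16807 = 29849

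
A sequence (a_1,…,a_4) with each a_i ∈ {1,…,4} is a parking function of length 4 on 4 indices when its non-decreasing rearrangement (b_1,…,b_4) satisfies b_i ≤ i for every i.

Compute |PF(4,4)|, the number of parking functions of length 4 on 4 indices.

125

Count = (4−4+1)·(4+1)^(4−1) = 1·125 = 125 [KW]
Example (4,2,1,1) → sorted (1,1,2,4): b_i ≤ i ∀i, a PF.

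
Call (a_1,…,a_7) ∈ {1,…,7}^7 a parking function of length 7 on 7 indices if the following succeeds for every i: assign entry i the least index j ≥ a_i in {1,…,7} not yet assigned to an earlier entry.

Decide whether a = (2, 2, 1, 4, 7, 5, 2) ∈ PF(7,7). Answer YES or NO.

YES

Order a: b = (1, 2, 2, 2, 4, 5, 7).
  b_1=1 ≤ 1
  b_2=2 ≤ 2
  b_3=2 ≤ 3
  b_4=2 ≤ 4
  b_5=4 ≤ 5
  b_6=5 ≤ 6
  b_7=7 ≤ 7
All bounds hold ⇒ YES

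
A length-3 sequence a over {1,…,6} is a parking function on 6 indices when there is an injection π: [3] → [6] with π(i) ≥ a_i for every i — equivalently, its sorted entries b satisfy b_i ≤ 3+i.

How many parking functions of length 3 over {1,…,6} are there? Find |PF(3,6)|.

|PF| = (6+1−3)·(6+1)^{3−1} = 4×49 = 196 (Konheim–Weiss)
Example (3,3,2) → sorted (2,3,3): b_i ≤ 3+i ∀i, a PF.

196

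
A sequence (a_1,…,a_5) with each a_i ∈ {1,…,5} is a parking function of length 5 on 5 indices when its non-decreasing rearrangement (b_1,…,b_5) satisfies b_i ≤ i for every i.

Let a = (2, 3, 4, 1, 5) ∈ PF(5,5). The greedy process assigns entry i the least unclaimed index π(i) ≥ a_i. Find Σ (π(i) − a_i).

0

Σπ(i) = 1+…+5 = 15; Σa = 2+3+4+1+5 = 15; disp = 15−15 = 0.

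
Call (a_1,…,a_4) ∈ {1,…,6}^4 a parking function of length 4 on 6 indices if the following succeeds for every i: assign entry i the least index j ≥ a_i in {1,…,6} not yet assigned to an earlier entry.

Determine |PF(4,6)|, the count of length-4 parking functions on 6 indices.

1029

|PF(4,6)| = 3·7^3 = 3×343 = 1029 (Pollak)
One tuple (2,6,5,4) → sorted (2,4,5,6): b_i ≤ 2+i ∀i, a PF.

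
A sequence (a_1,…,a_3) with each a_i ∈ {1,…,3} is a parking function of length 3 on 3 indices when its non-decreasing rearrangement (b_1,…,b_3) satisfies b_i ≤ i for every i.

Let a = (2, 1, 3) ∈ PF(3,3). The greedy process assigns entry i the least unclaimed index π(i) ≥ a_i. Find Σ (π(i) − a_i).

Σπ = 3·4/2 = 6 (π permutes [3]); Σa = 2+1+3 = 6; disp = 6−6 = 0.

0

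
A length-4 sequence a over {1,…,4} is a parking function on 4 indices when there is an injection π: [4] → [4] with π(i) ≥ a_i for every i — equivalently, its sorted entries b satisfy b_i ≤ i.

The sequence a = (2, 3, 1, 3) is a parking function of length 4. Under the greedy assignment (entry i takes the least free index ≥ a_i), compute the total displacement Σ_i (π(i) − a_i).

1

Σπ(i) = 1+…+4 = 10; Σa = 2+3+1+3 = 9; disp = 10−9 = 1.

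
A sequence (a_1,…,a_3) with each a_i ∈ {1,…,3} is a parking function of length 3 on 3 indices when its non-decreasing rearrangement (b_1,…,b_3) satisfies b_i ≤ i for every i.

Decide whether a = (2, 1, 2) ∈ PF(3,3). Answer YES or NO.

Sorted: b = (1, 2, 2).
  b_1=1 ≤ 1
  b_2=2 ≤ 2
  b_3=2 ≤ 3
All bounds hold ⇒ YES

YES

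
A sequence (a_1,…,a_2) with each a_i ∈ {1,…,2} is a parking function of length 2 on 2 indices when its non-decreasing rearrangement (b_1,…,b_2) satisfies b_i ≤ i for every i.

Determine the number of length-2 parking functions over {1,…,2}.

#PF = (2−2+1)·(2+1)^(2−1) = 1 · 3 = 3 (Pollak)
Check (1,1) → sorted (1,1): b_i ≤ i ∀i, a PF.

3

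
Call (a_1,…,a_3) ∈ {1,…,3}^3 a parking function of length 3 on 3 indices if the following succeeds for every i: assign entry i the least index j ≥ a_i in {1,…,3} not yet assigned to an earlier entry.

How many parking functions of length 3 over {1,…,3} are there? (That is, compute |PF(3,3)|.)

|PF(3,3)| = 1·4^2 = 1×16 = 16 (Konheim–Weiss)
Check (2,1,3) → sorted (1,2,3): b_i ≤ i ∀i, a PF.

16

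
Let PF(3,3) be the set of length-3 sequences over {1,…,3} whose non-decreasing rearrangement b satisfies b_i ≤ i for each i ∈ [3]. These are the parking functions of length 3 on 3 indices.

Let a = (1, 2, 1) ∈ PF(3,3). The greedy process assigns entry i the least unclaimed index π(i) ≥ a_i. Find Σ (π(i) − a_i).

Σπ(i) = 1+…+3 = 6; Σa = 1+2+1 = 4; disp = 6−4 = 2.

2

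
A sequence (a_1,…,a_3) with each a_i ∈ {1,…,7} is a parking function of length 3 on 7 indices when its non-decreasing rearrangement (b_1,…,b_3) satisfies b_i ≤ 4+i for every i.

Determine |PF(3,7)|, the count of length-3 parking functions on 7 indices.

320

#PF = (7+1−3)·(7+1)^{3−1} = 5·64 = 320
Example (1,6,4) → sorted (1,4,6): b_i ≤ 4+i ∀i, a PF.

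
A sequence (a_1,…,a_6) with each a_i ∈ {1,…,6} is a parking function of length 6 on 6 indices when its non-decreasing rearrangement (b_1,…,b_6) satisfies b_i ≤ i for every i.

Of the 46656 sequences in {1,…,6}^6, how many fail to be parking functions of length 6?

29849

Count = 1·7^5 = 1×16807 = 16807
E.g. (5,5,6,3,5,6) → sorted (3,5,5,5,6,6): b_1=3>1, not a PF.
So 46656 − 16807 = 29849 fail.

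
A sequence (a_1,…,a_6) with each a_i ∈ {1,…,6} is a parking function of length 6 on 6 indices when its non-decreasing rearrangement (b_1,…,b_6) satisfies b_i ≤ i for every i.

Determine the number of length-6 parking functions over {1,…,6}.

16807

#PF = 1·7^5 = 1·16807 = 16807 (Pollak)
Example (1,1,6,3,4,4) → sorted (1,1,3,4,4,6): b_i ≤ i ∀i, a PF.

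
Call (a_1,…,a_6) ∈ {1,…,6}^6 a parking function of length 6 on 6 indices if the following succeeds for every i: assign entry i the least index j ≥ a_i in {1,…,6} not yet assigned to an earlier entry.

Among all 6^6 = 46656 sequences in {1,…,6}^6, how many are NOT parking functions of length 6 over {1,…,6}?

29849

|PF(6,6)| = 1·7^5 = 1×16807 = 16807 [KW]
Check (3,4,3,3,6,6) → sorted (3,3,3,4,6,6): b_1=3>1, not a PF.
Total 46656; non-PF = 46656−16807 = 29849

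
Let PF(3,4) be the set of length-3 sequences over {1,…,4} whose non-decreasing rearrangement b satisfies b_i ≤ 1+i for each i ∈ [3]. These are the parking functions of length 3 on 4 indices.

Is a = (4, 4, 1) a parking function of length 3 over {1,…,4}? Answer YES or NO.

NO

Rearranged: b = (1, 4, 4).
  b_1=1 ≤ 2
  b_2=4 > 3
  fails at i=2 ⇒ NO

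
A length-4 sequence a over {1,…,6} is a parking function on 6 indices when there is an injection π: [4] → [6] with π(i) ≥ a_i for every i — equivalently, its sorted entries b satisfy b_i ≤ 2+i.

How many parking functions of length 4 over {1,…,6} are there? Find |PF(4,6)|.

1029

Count = (6−4+1)·(6+1)^(4−1) = 3 · 343 = 1029 (Pollak)
E.g. (3,4,2,3) → sorted (2,3,3,4): b_i ≤ 2+i ∀i, a PF.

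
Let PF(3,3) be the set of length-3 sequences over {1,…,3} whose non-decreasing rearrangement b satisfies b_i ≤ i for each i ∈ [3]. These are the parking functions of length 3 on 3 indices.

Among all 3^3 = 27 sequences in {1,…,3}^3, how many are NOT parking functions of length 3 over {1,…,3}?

11

Count = (4−3)·4^(3−1) = 1×16 = 16 [KW]
Check (3,1,3) → sorted (1,3,3): b_2=3>2, not a PF.
Total 27; non-PF = 27−16 = 11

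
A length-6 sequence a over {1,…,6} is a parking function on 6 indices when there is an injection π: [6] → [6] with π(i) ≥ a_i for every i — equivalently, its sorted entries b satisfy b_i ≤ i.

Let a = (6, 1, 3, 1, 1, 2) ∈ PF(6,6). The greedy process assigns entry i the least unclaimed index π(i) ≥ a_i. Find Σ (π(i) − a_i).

7

Σπ(i) = 1+…+6 = 21; Σa = 6+1+3+1+1+2 = 14; disp = 21−14 = 7.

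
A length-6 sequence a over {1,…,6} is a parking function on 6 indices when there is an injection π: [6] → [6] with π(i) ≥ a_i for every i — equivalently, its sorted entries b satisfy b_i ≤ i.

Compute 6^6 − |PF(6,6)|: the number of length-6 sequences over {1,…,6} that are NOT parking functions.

|PF(6,6)| = (6−6+1)·(6+1)^(6−1) = 1 · 16807 = 16807 [KW]
Example (3,6,3,3,5,2) → sorted (2,3,3,3,5,6): b_1=2>1, not a PF.
Total 46656; non-PF = 46656−16807 = 29849

29849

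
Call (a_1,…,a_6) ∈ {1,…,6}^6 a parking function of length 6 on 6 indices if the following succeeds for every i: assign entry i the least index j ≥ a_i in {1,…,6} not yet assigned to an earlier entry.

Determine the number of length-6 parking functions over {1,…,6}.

#PF = (6+1−6)·(6+1)^{6−1} = 1×16807 = 16807 (Pollak)
Check (6,5,2,1,3,1) → sorted (1,1,2,3,5,6): b_i ≤ i ∀i, a PF.

16807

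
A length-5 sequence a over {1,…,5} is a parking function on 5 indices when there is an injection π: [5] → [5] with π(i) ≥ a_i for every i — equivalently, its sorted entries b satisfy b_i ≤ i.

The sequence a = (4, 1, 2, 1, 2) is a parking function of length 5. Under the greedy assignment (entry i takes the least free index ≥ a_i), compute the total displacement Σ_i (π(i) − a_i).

Σπ(i) = 1+…+5 = 15; Σa = 4+1+2+1+2 = 10; disp = 15−10 = 5.

5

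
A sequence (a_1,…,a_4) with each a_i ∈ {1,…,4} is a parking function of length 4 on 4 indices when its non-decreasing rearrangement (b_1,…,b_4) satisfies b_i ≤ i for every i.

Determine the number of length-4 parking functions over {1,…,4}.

125

Count = (4−4+1)·(4+1)^(4−1) = 1·125 = 125
Check (1,3,1,1) → sorted (1,1,1,3): b_i ≤ i ∀i, a PF.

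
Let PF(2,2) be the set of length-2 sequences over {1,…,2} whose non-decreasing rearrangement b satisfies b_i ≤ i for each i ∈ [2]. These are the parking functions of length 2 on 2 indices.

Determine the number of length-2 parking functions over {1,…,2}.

|PF| = (2−2+1)·(2+1)^(2−1) = 1 · 3 = 3 (Konheim–Weiss)
Check (1,2) → sorted (1,2): b_i ≤ i ∀i, a PF.

3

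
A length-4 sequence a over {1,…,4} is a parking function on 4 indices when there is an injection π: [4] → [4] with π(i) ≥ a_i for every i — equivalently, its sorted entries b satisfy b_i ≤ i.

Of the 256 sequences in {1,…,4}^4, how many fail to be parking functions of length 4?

131

|PF(4,4)| = (4−4+1)·(4+1)^(4−1) = 1·125 = 125 (Konheim–Weiss)
Example (4,3,4,4) → sorted (3,4,4,4): b_1=3>1, not a PF.
So 256 − 125 = 131 fail.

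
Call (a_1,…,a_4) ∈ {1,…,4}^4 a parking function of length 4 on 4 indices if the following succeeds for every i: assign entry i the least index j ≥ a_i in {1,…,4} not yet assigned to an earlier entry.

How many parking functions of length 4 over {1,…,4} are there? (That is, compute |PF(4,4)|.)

125

|PF| = (4+1−4)·(4+1)^{4−1} = 1·125 = 125 [KW]
Example (3,1,2,4) → sorted (1,2,3,4): b_i ≤ i ∀i, a PF.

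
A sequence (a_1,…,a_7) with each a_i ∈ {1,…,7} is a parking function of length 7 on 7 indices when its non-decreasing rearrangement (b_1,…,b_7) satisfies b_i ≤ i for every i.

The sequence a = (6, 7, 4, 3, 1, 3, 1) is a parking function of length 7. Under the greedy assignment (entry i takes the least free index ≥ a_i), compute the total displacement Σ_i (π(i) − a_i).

Σπ = 7·8/2 = 28 (π permutes [7]); Σa = 6+7+4+3+1+3+1 = 25; disp = 28−25 = 3.

3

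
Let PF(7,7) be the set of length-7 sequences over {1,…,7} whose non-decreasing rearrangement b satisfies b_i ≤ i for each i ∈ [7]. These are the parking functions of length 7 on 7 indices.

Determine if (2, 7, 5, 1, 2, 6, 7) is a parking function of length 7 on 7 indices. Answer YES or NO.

Order a: b = (1, 2, 2, 5, 6, 7, 7).
  b_1=1 ≤ 1
  b_2=2 ≤ 2
  b_3=2 ≤ 3
  b_4=5 > 4
  fails at i=4 ⇒ NO

NO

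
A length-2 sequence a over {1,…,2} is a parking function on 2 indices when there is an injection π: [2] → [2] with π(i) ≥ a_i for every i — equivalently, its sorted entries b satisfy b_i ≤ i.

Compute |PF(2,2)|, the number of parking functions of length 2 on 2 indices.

3

#PF = 1·3^1 = 1×3 = 3 (Konheim–Weiss)
Check (2,1) → sorted (1,2): b_i ≤ i ∀i, a PF.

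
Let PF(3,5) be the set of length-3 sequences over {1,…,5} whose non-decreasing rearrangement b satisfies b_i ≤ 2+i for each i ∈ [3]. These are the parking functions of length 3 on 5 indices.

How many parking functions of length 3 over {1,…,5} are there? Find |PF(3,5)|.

|PF| = (5+1−3)·(5+1)^{3−1} = 3×36 = 108 [KW]
E.g. (3,1,1) → sorted (1,1,3): b_i ≤ 2+i ∀i, a PF.

108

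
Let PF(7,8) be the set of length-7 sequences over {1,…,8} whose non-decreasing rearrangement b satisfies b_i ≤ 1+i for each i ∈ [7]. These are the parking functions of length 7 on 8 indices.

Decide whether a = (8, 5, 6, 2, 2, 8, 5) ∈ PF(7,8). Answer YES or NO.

Order a: b = (2, 2, 5, 5, 6, 8, 8).
  b_1=2 ≤ 2
  b_2=2 ≤ 3
  b_3=5 > 4
  fails at i=3 ⇒ NO

NO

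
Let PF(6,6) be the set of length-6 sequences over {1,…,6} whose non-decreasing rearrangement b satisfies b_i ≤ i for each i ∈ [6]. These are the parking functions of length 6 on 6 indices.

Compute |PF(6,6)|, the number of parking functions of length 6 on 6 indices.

16807

Count = 1·7^5 = 1·16807 = 16807
Check (5,3,1,1,1,2) → sorted (1,1,1,2,3,5): b_i ≤ i ∀i, a PF.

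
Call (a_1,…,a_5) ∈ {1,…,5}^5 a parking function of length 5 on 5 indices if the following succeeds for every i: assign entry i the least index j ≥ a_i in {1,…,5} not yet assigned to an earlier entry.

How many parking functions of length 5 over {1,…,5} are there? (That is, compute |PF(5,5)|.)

|PF(5,5)| = (5+1−5)·(5+1)^{5−1} = 1 · 1296 = 1296
Example (2,1,4,2,5) → sorted (1,2,2,4,5): b_i ≤ i ∀i, a PF.

1296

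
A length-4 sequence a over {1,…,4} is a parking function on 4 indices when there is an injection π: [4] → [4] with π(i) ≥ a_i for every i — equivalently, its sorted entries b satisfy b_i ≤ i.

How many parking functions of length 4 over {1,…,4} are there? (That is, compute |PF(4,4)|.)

|PF(4,4)| = (4+1−4)·(4+1)^{4−1} = 1×125 = 125 [KW]
Check (1,3,2,3) → sorted (1,2,3,3): b_i ≤ i ∀i, a PF.

125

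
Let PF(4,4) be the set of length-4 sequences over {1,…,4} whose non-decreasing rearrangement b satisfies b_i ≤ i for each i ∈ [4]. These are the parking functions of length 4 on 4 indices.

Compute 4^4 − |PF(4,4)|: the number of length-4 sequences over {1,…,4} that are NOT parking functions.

131

|PF| = (5−4)·5^(4−1) = 1×125 = 125 [KW]
One tuple (4,2,4,4) → sorted (2,4,4,4): b_1=2>1, not a PF.
4^4 − 125 = 256 − 125 = 131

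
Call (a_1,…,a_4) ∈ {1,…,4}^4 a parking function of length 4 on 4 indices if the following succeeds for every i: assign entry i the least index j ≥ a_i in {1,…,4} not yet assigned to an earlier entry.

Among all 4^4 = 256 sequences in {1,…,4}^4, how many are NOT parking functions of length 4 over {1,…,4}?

131

#PF = 1·5^3 = 1×125 = 125
One tuple (1,3,3,4) → sorted (1,3,3,4): b_2=3>2, not a PF.
Total 256; non-PF = 256−125 = 131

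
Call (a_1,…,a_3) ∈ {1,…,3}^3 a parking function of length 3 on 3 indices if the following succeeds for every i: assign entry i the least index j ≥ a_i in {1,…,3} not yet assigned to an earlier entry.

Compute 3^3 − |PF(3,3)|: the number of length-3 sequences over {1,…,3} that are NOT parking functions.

11

Count = (4−3)·4^(3−1) = 1×16 = 16 (Konheim–Weiss)
Check (3,2,3) → sorted (2,3,3): b_1=2>1, not a PF.
3^3 − 16 = 27 − 16 = 11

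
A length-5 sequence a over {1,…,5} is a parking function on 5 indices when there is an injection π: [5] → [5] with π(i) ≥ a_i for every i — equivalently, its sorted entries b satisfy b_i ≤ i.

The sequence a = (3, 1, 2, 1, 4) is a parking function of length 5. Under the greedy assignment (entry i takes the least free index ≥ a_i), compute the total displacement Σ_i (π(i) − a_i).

Σπ = 5·6/2 = 15 (π permutes [5]); Σa = 3+1+2+1+4 = 11; disp = 15−11 = 4.

4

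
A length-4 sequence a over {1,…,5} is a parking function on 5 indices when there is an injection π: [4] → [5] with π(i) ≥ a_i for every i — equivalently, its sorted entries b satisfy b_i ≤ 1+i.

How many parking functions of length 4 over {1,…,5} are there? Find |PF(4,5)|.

432

Count = (6−4)·6^(4−1) = 2 · 216 = 432 (Konheim–Weiss)
Example (2,2,1,5) → sorted (1,2,2,5): b_i ≤ 1+i ∀i, a PF.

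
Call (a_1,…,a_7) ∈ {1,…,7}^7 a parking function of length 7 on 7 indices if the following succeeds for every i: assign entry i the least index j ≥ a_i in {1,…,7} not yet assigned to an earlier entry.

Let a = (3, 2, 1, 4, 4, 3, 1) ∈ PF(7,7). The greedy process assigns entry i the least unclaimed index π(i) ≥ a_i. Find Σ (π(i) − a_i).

10

Σπ = 7·8/2 = 28 (π permutes [7]); Σa = 3+2+1+4+4+3+1 = 18; disp = 28−18 = 10.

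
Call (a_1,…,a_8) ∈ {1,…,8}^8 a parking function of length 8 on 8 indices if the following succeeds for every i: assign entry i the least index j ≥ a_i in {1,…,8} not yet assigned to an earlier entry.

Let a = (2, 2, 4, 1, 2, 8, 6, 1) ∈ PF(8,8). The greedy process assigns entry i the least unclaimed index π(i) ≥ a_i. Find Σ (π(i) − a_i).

Σπ = 8·9/2 = 36 (π permutes [8]); Σa = 2+2+4+1+2+8+6+1 = 26; disp = 36−26 = 10.

10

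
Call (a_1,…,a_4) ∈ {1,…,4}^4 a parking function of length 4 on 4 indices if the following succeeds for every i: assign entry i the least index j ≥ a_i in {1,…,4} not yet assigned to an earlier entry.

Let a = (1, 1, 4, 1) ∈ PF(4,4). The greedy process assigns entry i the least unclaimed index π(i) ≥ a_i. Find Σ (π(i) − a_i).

Σπ(i) = 1+…+4 = 10; Σa = 1+1+4+1 = 7; disp = 10−7 = 3.

3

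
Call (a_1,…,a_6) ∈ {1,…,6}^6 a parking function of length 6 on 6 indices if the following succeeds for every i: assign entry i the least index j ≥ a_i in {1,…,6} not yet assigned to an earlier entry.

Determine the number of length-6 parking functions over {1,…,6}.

16807

|PF(6,6)| = (6−6+1)·(6+1)^(6−1) = 1 · 16807 = 16807 (Konheim–Weiss)
Example (3,4,2,1,1,2) → sorted (1,1,2,2,3,4): b_i ≤ i ∀i, a PF.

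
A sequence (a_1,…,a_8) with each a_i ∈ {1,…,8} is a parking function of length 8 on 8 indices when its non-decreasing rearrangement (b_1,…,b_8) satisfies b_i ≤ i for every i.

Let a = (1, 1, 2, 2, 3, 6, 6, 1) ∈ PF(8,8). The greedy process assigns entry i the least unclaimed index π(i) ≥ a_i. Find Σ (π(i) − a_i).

Σπ = 36 ({1..8} each once); Σa = 1+1+2+2+3+6+6+1 = 22; disp = 36−22 = 14.

14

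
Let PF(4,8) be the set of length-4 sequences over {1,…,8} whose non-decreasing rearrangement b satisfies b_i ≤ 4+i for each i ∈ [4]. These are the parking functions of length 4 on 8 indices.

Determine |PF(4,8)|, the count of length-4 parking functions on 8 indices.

#PF = (8−4+1)·(8+1)^(4−1) = 5 · 729 = 3645 (Konheim–Weiss)
Check (2,2,8,1) → sorted (1,2,2,8): b_i ≤ 4+i ∀i, a PF.

3645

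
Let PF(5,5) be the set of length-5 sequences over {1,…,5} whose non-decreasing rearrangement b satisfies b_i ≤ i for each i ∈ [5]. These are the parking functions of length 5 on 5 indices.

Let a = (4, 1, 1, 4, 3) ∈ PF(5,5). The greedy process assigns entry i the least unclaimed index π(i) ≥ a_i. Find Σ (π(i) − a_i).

2

Σπ = 15 ({1..5} each once); Σa = 4+1+1+4+3 = 13; disp = 15−13 = 2.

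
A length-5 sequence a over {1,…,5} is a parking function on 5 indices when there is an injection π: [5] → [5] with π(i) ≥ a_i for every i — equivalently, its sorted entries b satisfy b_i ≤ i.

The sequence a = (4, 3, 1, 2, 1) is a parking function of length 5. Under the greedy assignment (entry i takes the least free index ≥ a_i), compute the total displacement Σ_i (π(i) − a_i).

Σπ = 5·6/2 = 15 (π permutes [5]); Σa = 4+3+1+2+1 = 11; disp = 15−11 = 4.

4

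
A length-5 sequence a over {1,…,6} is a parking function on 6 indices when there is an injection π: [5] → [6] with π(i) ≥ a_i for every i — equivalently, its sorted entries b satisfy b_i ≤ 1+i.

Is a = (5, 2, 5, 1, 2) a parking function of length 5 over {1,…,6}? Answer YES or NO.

Order a: b = (1, 2, 2, 5, 5).
  b_1=1 ≤ 2
  b_2=2 ≤ 3
  b_3=2 ≤ 4
  b_4=5 ≤ 5
  b_5=5 ≤ 6
All bounds hold ⇒ YES

YES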